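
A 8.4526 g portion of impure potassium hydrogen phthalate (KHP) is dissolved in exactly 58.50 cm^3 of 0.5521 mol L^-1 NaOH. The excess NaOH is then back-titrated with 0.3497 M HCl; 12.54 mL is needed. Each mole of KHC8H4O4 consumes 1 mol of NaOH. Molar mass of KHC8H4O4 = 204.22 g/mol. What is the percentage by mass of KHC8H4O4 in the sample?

67.4%

Total n(NaOH) added = 0.5521 x 0.05850 = 0.03230 mol.
n(HCl) used = 0.3497 x 0.01254 = 0.004385 mol, which equals the excess n(NaOH).
So n(NaOH) consumed by the sample = 0.03230 - 0.004385 = 0.02791 mol.
n(KHC8H4O4) = 0.02791 / 1 = 0.02791 mol.
mass KHC8H4O4 = 0.02791 x 204.22 = 5.700 g, so %KHC8H4O4 = 5.700/8.4526 x 100 = 67.4%.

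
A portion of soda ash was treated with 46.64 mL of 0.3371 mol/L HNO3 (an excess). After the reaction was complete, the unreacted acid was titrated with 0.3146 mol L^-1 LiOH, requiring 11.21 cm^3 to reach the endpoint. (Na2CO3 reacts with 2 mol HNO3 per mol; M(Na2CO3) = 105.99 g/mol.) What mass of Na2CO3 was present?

Total n(HNO3) added = 0.3371 x 0.04664 = 0.01572 mol.
n(LiOH) used = 0.3146 x 0.01121 = 0.003527 mol, which equals the excess n(HNO3).
So n(HNO3) consumed by the sample = 0.01572 - 0.003527 = 0.01220 mol.
n(Na2CO3) = 0.01220 / 2 = 0.006098 mol.
mass = 0.006098 mol x 105.99 g/mol = 0.646 g.

0.646 g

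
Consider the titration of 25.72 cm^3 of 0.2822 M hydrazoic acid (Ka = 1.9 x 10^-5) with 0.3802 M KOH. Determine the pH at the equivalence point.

n(HN3) = 0.2822 x 0.02572 = 0.007258 mol; V(KOH) at equivalence = 0.007258/0.3802 = 0.01909 L.
At equivalence all the acid is converted to N3-; total volume = 0.02572 + 0.01909 = 0.04481 L, so [N3-] = 0.007258/0.04481 = 0.1620 M.
Kb = Kw/Ka = 1.0e-14 / 1.9 x 10^-5 = 5.26e-10.
[OH^-] = sqrt(Kb x [N3-]) = sqrt(5.26e-10 x 0.1620) = 9.23e-6 M.
pOH = 5.03, so pH = 14.00 - 5.03 = 8.97.

8.97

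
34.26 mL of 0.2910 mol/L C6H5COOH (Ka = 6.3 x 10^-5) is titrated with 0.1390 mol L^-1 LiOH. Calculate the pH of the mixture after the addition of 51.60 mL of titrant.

Initial n(C6H5COOH) = 0.2910 x 0.03426 = 0.009970 mol.
n(LiOH) added = 0.1390 x 0.05160 = 0.007172 mol, converting that many moles of C6H5COOH to C6H5COO-.
Remaining n(C6H5COOH) = 0.002797 mol; n(C6H5COO-) = 0.007172 mol.
By Henderson-Hasselbalch, pH = pKa + log([A^-]/[HA]) = 4.20 + log(0.007172/0.002797) = 4.20 + (+0.41) = 4.61.

4.61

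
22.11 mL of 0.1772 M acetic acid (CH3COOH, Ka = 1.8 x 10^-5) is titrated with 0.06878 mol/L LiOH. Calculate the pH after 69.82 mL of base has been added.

11.98

n(acid) = 0.1772 x 0.02211 = 0.003918 mol; n(LiOH) added = 0.06878 x 0.06982 = 0.004802 mol.
Base is in excess by 0.004802 - 0.003918 = 0.0008843 mol in a total volume of 0.09193 L.
[OH^-] = 0.0008843/0.09193 = 0.009620 M, so pOH = 2.02 and pH = 14.00 - 2.02 = 11.98.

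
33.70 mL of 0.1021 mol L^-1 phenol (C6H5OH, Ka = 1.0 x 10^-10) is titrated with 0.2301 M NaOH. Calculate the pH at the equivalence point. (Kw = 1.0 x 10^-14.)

n(C6H5OH) = 0.1021 x 0.03370 = 0.003441 mol; V(NaOH) at equivalence = 0.003441/0.2301 = 0.01495 L.
At equivalence all the acid is converted to C6H5O-; total volume = 0.03370 + 0.01495 = 0.04865 L, so [C6H5O-] = 0.003441/0.04865 = 0.07072 M.
Kb = Kw/Ka = 1.0e-14 / 1.0 x 10^-10 = 0.000100.
[OH^-] = sqrt(Kb x [C6H5O-]) = sqrt(0.000100 x 0.07072) = 0.00266 M.
pOH = 2.58, so pH = 14.00 - 2.58 = 11.42.

11.42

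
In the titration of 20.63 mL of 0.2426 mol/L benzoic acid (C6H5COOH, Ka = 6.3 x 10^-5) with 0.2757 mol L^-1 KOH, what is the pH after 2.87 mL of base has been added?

Initial n(C6H5COOH) = 0.2426 x 0.02063 = 0.005005 mol.
n(KOH) added = 0.2757 x 0.002870 = 0.0007913 mol, converting that many moles of C6H5COOH to C6H5COO-.
Remaining n(C6H5COOH) = 0.004214 mol; n(C6H5COO-) = 0.0007913 mol.
By Henderson-Hasselbalch, pH = pKa + log([A^-]/[HA]) = 4.20 + log(0.0007913/0.004214) = 4.20 + (-0.73) = 3.47.

3.47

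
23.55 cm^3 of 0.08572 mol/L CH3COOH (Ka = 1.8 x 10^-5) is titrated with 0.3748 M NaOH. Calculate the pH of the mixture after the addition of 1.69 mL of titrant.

4.40

Initial n(CH3COOH) = 0.08572 x 0.02355 = 0.002019 mol.
n(NaOH) added = 0.3748 x 0.001690 = 0.0006334 mol, converting that many moles of CH3COOH to CH3COO-.
Remaining n(CH3COOH) = 0.001385 mol; n(CH3COO-) = 0.0006334 mol.
By Henderson-Hasselbalch, pH = pKa + log([A^-]/[HA]) = 4.74 + log(0.0006334/0.001385) = 4.74 + (-0.34) = 4.40.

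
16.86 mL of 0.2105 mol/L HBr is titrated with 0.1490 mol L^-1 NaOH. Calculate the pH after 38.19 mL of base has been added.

n(acid) = 0.2105 x 0.01686 = 0.003549 mol; n(NaOH) added = 0.1490 x 0.03819 = 0.005690 mol.
Base is in excess by 0.005690 - 0.003549 = 0.002141 mol in a total volume of 0.05505 L.
[OH^-] = 0.002141/0.05505 = 0.03890 M, so pOH = 1.41 and pH = 14.00 - 1.41 = 12.59.

12.59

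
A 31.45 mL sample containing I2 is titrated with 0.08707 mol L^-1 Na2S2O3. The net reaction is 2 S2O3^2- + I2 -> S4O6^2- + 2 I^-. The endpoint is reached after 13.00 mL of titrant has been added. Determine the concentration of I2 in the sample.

n(Na2S2O3) = 0.08707 x 0.01300 = 0.001132 mol.
From the balanced equation, 2 mol Na2S2O3 reacts with 1 mol I2, so n(I2) = 0.001132 x 1/2 = 0.0005660 mol.
[I2] = 0.0005660 / 0.03145 L = 0.0180 M.

0.0180 M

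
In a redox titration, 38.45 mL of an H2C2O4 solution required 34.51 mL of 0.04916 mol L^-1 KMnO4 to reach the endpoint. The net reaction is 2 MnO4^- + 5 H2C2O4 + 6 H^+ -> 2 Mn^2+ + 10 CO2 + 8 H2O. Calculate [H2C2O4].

n(KMnO4) = 0.04916 x 0.03451 = 0.001697 mol.
From the balanced equation, 2 mol KMnO4 reacts with 5 mol H2C2O4, so n(H2C2O4) = 0.001697 x 5/2 = 0.004241 mol.
[H2C2O4] = 0.004241 / 0.03845 L = 0.110 M.

0.110 M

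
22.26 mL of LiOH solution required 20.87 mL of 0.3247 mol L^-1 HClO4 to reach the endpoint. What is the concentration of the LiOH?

n(HClO4) delivered = 0.3247 x 0.02087 = 0.006776 mol.
For a 1:1 reaction, n(LiOH) = 0.006776 mol.
[LiOH] = 0.006776 mol / 0.02226 L = 0.304 M.

0.304 M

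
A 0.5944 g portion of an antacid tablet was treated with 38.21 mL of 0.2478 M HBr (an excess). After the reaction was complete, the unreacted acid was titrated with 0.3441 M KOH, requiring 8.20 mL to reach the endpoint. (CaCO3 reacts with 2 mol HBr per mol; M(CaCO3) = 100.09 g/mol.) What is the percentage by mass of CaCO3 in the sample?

56.0%

Total n(HBr) added = 0.2478 x 0.03821 = 0.009468 mol.
n(KOH) used = 0.3441 x 0.008200 = 0.002822 mol, which equals the excess n(HBr).
So n(HBr) consumed by the sample = 0.009468 - 0.002822 = 0.006647 mol.
n(CaCO3) = 0.006647 / 2 = 0.003323 mol.
mass CaCO3 = 0.003323 x 100.09 = 0.3326 g, so %CaCO3 = 0.3326/0.5944 x 100 = 56.0%.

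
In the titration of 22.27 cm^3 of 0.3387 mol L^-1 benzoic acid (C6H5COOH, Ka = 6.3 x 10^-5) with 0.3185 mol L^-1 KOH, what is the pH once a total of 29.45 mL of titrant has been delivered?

12.55

n(acid) = 0.3387 x 0.02227 = 0.007543 mol; n(KOH) added = 0.3185 x 0.02945 = 0.009380 mol.
Base is in excess by 0.009380 - 0.007543 = 0.001837 mol in a total volume of 0.05172 L.
[OH^-] = 0.001837/0.05172 = 0.03552 M, so pOH = 1.45 and pH = 14.00 - 1.45 = 12.55.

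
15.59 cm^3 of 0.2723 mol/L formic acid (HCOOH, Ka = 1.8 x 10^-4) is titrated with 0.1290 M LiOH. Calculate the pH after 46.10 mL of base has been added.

n(acid) = 0.2723 x 0.01559 = 0.004245 mol; n(LiOH) added = 0.1290 x 0.04610 = 0.005947 mol.
Base is in excess by 0.005947 - 0.004245 = 0.001702 mol in a total volume of 0.06169 L.
[OH^-] = 0.001702/0.06169 = 0.02759 M, so pOH = 1.56 and pH = 14.00 - 1.56 = 12.44.

12.44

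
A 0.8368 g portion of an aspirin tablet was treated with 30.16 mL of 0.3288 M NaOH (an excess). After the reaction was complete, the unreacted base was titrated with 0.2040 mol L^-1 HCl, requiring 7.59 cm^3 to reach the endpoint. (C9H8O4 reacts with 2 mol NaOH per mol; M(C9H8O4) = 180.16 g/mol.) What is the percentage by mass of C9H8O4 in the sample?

Total n(NaOH) added = 0.3288 x 0.03016 = 0.009917 mol.
n(HCl) used = 0.2040 x 0.007590 = 0.001548 mol, which equals the excess n(NaOH).
So n(NaOH) consumed by the sample = 0.009917 - 0.001548 = 0.008368 mol.
n(C9H8O4) = 0.008368 / 2 = 0.004184 mol.
mass C9H8O4 = 0.004184 x 180.16 = 0.7538 g, so %C9H8O4 = 0.7538/0.8368 x 100 = 90.1%.

90.1%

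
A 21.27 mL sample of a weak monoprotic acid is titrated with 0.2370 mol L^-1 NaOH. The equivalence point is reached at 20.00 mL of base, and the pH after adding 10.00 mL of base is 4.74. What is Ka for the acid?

10.00 mL is half of the equivalence volume, so this is the half-equivalence point where [HA] = [A^-].
At half-equivalence pH = pKa, so pKa = 4.74.
Ka = 10^(-4.74) = 1.8 x 10^-5.

1.8 x 10^-5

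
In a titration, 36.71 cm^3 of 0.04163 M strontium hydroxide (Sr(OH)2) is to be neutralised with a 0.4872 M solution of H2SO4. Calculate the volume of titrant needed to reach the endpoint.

n(Sr(OH)2) = 0.04163 mol/L x 0.03671 L = 0.001528 mol.
At equivalence n(H2SO4) = n(Sr(OH)2) = 0.001528 mol.
V(H2SO4) = 0.001528 / 0.4872 = 0.003137 L = 3.14 mL.

3.14 mL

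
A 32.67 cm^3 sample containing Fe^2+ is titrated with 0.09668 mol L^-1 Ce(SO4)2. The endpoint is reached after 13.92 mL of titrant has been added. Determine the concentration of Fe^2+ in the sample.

n(Ce(SO4)2) = 0.09668 x 0.01392 = 0.001346 mol.
From the balanced equation, 1 mol Ce(SO4)2 reacts with 1 mol Fe^2+, so n(Fe^2+) = 0.001346 x 1/1 = 0.001346 mol.
[Fe^2+] = 0.001346 / 0.03267 L = 0.0412 M.

0.0412 M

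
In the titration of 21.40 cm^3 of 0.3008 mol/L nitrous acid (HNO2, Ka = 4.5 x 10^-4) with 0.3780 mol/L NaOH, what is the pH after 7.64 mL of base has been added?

3.26

Initial n(HNO2) = 0.3008 x 0.02140 = 0.006437 mol.
n(NaOH) added = 0.3780 x 0.007640 = 0.002888 mol, converting that many moles of HNO2 to NO2-.
Remaining n(HNO2) = 0.003549 mol; n(NO2-) = 0.002888 mol.
By Henderson-Hasselbalch, pH = pKa + log([A^-]/[HA]) = 3.35 + log(0.002888/0.003549) = 3.35 + (-0.09) = 3.26.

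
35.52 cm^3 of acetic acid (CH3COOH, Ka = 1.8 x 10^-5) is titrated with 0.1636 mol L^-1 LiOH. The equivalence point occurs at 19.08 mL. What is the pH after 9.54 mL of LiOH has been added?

4.74

9.54 mL is exactly half the equivalence volume (19.08/2), i.e. the half-equivalence point.
There, n(HA) = n(A^-), so pH = pKa = -log(1.8 x 10^-5) = 4.74.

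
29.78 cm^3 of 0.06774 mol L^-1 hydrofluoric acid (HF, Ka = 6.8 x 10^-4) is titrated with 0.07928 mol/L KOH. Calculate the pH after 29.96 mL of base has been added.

n(acid) = 0.06774 x 0.02978 = 0.002017 mol; n(KOH) added = 0.07928 x 0.02996 = 0.002375 mol.
Base is in excess by 0.002375 - 0.002017 = 0.0003579 mol in a total volume of 0.05974 L.
[OH^-] = 0.0003579/0.05974 = 0.005991 M, so pOH = 2.22 and pH = 14.00 - 2.22 = 11.78.

11.78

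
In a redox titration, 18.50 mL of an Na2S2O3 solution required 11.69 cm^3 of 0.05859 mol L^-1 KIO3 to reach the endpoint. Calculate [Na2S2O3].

0.222 M

n(KIO3) = 0.05859 x 0.01169 = 0.0006849 mol.
From the balanced equation, 1 mol KIO3 reacts with 6 mol Na2S2O3, so n(Na2S2O3) = 0.0006849 x 6/1 = 0.004110 mol.
[Na2S2O3] = 0.004110 / 0.01850 L = 0.222 M.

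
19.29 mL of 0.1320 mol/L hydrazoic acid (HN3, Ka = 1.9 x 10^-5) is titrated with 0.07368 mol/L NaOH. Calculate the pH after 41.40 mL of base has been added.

11.92

n(acid) = 0.1320 x 0.01929 = 0.002546 mol; n(NaOH) added = 0.07368 x 0.04140 = 0.003050 mol.
Base is in excess by 0.003050 - 0.002546 = 0.0005041 mol in a total volume of 0.06069 L.
[OH^-] = 0.0005041/0.06069 = 0.008306 M, so pOH = 2.08 and pH = 14.00 - 2.08 = 11.92.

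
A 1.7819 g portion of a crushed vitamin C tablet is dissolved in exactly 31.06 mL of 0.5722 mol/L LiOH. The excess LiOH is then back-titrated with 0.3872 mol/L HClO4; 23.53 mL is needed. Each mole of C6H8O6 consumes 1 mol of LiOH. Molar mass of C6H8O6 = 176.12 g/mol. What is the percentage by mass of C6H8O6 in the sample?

85.6%

Total n(LiOH) added = 0.5722 x 0.03106 = 0.01777 mol.
n(HClO4) used = 0.3872 x 0.02353 = 0.009111 mol, which equals the excess n(LiOH).
So n(LiOH) consumed by the sample = 0.01777 - 0.009111 = 0.008662 mol.
n(C6H8O6) = 0.008662 / 1 = 0.008662 mol.
mass C6H8O6 = 0.008662 x 176.12 = 1.526 g, so %C6H8O6 = 1.526/1.7819 x 100 = 85.6%.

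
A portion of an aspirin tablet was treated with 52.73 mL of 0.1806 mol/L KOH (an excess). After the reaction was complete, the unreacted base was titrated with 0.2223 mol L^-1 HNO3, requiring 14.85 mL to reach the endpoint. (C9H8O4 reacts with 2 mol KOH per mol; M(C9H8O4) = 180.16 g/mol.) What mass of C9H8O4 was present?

Total n(KOH) added = 0.1806 x 0.05273 = 0.009523 mol.
n(HNO3) used = 0.2223 x 0.01485 = 0.003301 mol, which equals the excess n(KOH).
So n(KOH) consumed by the sample = 0.009523 - 0.003301 = 0.006222 mol.
n(C9H8O4) = 0.006222 / 2 = 0.003111 mol.
mass = 0.003111 mol x 180.16 g/mol = 0.560 g.

0.560 g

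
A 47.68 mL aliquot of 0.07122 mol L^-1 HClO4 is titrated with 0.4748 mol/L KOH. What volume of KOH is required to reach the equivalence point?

7.15 mL

n(HClO4) = 0.07122 mol/L x 0.04768 L = 0.003396 mol.
At equivalence n(KOH) = n(HClO4) = 0.003396 mol.
V(KOH) = 0.003396 / 0.4748 = 0.007152 L = 7.15 mL.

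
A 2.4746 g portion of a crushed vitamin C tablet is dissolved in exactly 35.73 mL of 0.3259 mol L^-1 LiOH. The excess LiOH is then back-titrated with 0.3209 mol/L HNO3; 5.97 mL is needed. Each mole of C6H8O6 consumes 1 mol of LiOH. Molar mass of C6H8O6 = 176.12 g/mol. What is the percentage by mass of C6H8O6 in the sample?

69.2%

Total n(LiOH) added = 0.3259 x 0.03573 = 0.01164 mol.
n(HNO3) used = 0.3209 x 0.005970 = 0.001916 mol, which equals the excess n(LiOH).
So n(LiOH) consumed by the sample = 0.01164 - 0.001916 = 0.009729 mol.
n(C6H8O6) = 0.009729 / 1 = 0.009729 mol.
mass C6H8O6 = 0.009729 x 176.12 = 1.713 g, so %C6H8O6 = 1.713/2.4746 x 100 = 69.2%.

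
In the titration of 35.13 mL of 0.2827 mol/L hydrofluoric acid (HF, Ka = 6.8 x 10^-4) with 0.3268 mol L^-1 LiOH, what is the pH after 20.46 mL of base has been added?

3.48

Initial n(HF) = 0.2827 x 0.03513 = 0.009931 mol.
n(LiOH) added = 0.3268 x 0.02046 = 0.006686 mol, converting that many moles of HF to F-.
Remaining n(HF) = 0.003245 mol; n(F-) = 0.006686 mol.
By Henderson-Hasselbalch, pH = pKa + log([A^-]/[HA]) = 3.17 + log(0.006686/0.003245) = 3.17 + (+0.31) = 3.48.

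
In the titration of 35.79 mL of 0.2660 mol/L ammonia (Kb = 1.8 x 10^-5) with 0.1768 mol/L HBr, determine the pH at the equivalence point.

n(NH3) = 0.2660 x 0.03579 = 0.009520 mol; V(HBr) at equivalence = 0.009520/0.1768 = 0.05385 L.
At equivalence the base is fully converted to NH4+; total volume = 0.08964 L, so [NH4+] = 0.009520/0.08964 = 0.1062 M.
Ka(NH4+) = Kw/Kb = 1.0e-14 / 1.8 x 10^-5 = 5.56e-10.
[H^+] = sqrt(Ka x [NH4+]) = sqrt(5.56e-10 x 0.1062) = 7.68e-6 M.
pH = -log(7.68e-6) = 5.11.

5.11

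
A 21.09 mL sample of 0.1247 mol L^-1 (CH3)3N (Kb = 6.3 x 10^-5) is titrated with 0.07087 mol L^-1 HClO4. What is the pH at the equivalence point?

5.57

n((CH3)3N) = 0.1247 x 0.02109 = 0.002630 mol; V(HClO4) at equivalence = 0.002630/0.07087 = 0.03711 L.
At equivalence the base is fully converted to (CH3)3NH+; total volume = 0.05820 L, so [(CH3)3NH+] = 0.002630/0.05820 = 0.04519 M.
Ka((CH3)3NH+) = Kw/Kb = 1.0e-14 / 6.3 x 10^-5 = 1.59e-10.
[H^+] = sqrt(Ka x [(CH3)3NH+]) = sqrt(1.59e-10 x 0.04519) = 2.68e-6 M.
pH = -log(2.68e-6) = 5.57.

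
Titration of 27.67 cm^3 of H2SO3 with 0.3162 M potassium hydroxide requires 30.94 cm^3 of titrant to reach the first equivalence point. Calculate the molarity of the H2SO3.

0.354 M

n(KOH) = 0.3162 x 0.03094 = 0.009783 mol.
At the first equivalence point, 1 mol OH^- react per mol H2SO3, so n(H2SO3) = 0.009783 / 1 = 0.009783 mol.
[H2SO3] = 0.009783 / 0.02767 L = 0.354 M.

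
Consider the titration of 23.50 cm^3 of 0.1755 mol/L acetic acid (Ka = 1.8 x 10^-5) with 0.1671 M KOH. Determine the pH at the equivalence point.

8.84

n(CH3COOH) = 0.1755 x 0.02350 = 0.004124 mol; V(KOH) at equivalence = 0.004124/0.1671 = 0.02468 L.
At equivalence all the acid is converted to CH3COO-; total volume = 0.02350 + 0.02468 = 0.04818 L, so [CH3COO-] = 0.004124/0.04818 = 0.08560 M.
Kb = Kw/Ka = 1.0e-14 / 1.8 x 10^-5 = 5.56e-10.
[OH^-] = sqrt(Kb x [CH3COO-]) = sqrt(5.56e-10 x 0.08560) = 6.90e-6 M.
pOH = 5.16, so pH = 14.00 - 5.16 = 8.84.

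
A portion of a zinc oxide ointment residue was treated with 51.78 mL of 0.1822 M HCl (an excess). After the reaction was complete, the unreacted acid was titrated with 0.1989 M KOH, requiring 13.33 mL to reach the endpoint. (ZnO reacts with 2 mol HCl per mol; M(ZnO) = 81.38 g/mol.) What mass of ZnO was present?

Total n(HCl) added = 0.1822 x 0.05178 = 0.009434 mol.
n(KOH) used = 0.1989 x 0.01333 = 0.002651 mol, which equals the excess n(HCl).
So n(HCl) consumed by the sample = 0.009434 - 0.002651 = 0.006783 mol.
n(ZnO) = 0.006783 / 2 = 0.003391 mol.
mass = 0.003391 mol x 81.38 g/mol = 0.276 g.

0.276 g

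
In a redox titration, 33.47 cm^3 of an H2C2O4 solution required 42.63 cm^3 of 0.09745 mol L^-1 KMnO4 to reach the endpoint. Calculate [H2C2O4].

n(KMnO4) = 0.09745 x 0.04263 = 0.004154 mol.
From the balanced equation, 2 mol KMnO4 reacts with 5 mol H2C2O4, so n(H2C2O4) = 0.004154 x 5/2 = 0.01039 mol.
[H2C2O4] = 0.01039 / 0.03347 L = 0.310 M.

0.310 M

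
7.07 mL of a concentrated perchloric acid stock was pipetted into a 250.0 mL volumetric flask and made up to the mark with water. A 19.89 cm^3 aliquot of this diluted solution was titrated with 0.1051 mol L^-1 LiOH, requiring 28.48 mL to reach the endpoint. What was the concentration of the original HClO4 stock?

5.32 M

n(LiOH) = 0.1051 x 0.02848 = 0.002993 mol.
n(HClO4) in the aliquot = 0.002993 mol.
[diluted HClO4] = 0.002993 / 0.01989 = 0.1505 M.
Dilution factor = 250.0/7.070 = 35.36, so [stock] = 0.1505 x 35.36 = 5.32 M.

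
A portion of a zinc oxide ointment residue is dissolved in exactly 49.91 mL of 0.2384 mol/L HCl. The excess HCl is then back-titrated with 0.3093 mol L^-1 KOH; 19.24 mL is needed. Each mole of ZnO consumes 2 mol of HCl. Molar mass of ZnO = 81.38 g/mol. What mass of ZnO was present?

Total n(HCl) added = 0.2384 x 0.04991 = 0.01190 mol.
n(KOH) used = 0.3093 x 0.01924 = 0.005951 mol, which equals the excess n(HCl).
So n(HCl) consumed by the sample = 0.01190 - 0.005951 = 0.005948 mol.
n(ZnO) = 0.005948 / 2 = 0.002974 mol.
mass = 0.002974 mol x 81.38 g/mol = 0.242 g.

0.242 g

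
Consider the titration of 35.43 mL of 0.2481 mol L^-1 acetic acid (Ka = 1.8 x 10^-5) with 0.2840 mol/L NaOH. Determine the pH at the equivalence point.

n(CH3COOH) = 0.2481 x 0.03543 = 0.008790 mol; V(NaOH) at equivalence = 0.008790/0.2840 = 0.03095 L.
At equivalence all the acid is converted to CH3COO-; total volume = 0.03543 + 0.03095 = 0.06638 L, so [CH3COO-] = 0.008790/0.06638 = 0.1324 M.
Kb = Kw/Ka = 1.0e-14 / 1.8 x 10^-5 = 5.56e-10.
[OH^-] = sqrt(Kb x [CH3COO-]) = sqrt(5.56e-10 x 0.1324) = 8.58e-6 M.
pOH = 5.07, so pH = 14.00 - 5.07 = 8.93.

8.93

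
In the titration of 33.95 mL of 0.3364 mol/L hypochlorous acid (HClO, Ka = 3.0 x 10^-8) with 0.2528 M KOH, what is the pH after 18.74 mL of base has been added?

7.37

Initial n(HClO) = 0.3364 x 0.03395 = 0.01142 mol.
n(KOH) added = 0.2528 x 0.01874 = 0.004737 mol, converting that many moles of HClO to ClO-.
Remaining n(HClO) = 0.006683 mol; n(ClO-) = 0.004737 mol.
By Henderson-Hasselbalch, pH = pKa + log([A^-]/[HA]) = 7.52 + log(0.004737/0.006683) = 7.52 + (-0.15) = 7.37.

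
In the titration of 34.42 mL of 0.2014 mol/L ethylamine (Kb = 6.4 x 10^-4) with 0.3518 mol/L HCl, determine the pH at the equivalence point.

5.85

n(C2H5NH2) = 0.2014 x 0.03442 = 0.006932 mol; V(HCl) at equivalence = 0.006932/0.3518 = 0.01970 L.
At equivalence the base is fully converted to C2H5NH3+; total volume = 0.05412 L, so [C2H5NH3+] = 0.006932/0.05412 = 0.1281 M.
Ka(C2H5NH3+) = Kw/Kb = 1.0e-14 / 6.4 x 10^-4 = 1.56e-11.
[H^+] = sqrt(Ka x [C2H5NH3+]) = sqrt(1.56e-11 x 0.1281) = 1.41e-6 M.
pH = -log(1.41e-6) = 5.85.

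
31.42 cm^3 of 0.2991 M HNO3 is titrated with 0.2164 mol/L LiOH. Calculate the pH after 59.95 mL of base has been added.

n(acid) = 0.2991 x 0.03142 = 0.009398 mol; n(LiOH) added = 0.2164 x 0.05995 = 0.01297 mol.
Base is in excess by 0.01297 - 0.009398 = 0.003575 mol in a total volume of 0.09137 L.
[OH^-] = 0.003575/0.09137 = 0.03913 M, so pOH = 1.41 and pH = 14.00 - 1.41 = 12.59.

12.59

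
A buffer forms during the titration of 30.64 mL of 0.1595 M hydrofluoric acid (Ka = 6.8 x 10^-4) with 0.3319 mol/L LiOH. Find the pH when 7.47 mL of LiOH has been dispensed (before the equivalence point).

Initial n(HF) = 0.1595 x 0.03064 = 0.004887 mol.
n(LiOH) added = 0.3319 x 0.007470 = 0.002479 mol, converting that many moles of HF to F-.
Remaining n(HF) = 0.002408 mol; n(F-) = 0.002479 mol.
By Henderson-Hasselbalch, pH = pKa + log([A^-]/[HA]) = 3.17 + log(0.002479/0.002408) = 3.17 + (+0.01) = 3.18.

3.18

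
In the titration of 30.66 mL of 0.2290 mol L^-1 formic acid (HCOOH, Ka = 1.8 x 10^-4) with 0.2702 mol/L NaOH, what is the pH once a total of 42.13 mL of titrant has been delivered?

12.78

n(acid) = 0.2290 x 0.03066 = 0.007021 mol; n(NaOH) added = 0.2702 x 0.04213 = 0.01138 mol.
Base is in excess by 0.01138 - 0.007021 = 0.004362 mol in a total volume of 0.07279 L.
[OH^-] = 0.004362/0.07279 = 0.05993 M, so pOH = 1.22 and pH = 14.00 - 1.22 = 12.78.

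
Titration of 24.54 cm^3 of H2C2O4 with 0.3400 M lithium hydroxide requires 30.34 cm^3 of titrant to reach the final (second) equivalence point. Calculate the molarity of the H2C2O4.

n(LiOH) = 0.3400 x 0.03034 = 0.01032 mol.
At the final (second) equivalence point, 2 mol OH^- react per mol H2C2O4, so n(H2C2O4) = 0.01032 / 2 = 0.005158 mol.
[H2C2O4] = 0.005158 / 0.02454 L = 0.210 M.

0.210 M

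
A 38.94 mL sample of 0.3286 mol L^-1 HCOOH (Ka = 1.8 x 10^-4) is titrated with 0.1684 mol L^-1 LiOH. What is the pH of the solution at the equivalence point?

n(HCOOH) = 0.3286 x 0.03894 = 0.01280 mol; V(LiOH) at equivalence = 0.01280/0.1684 = 0.07598 L.
At equivalence all the acid is converted to HCOO-; total volume = 0.03894 + 0.07598 = 0.1149 L, so [HCOO-] = 0.01280/0.1149 = 0.1113 M.
Kb = Kw/Ka = 1.0e-14 / 1.8 x 10^-4 = 5.56e-11.
[OH^-] = sqrt(Kb x [HCOO-]) = sqrt(5.56e-11 x 0.1113) = 2.49e-6 M.
pOH = 5.60, so pH = 14.00 - 5.60 = 8.40.

8.40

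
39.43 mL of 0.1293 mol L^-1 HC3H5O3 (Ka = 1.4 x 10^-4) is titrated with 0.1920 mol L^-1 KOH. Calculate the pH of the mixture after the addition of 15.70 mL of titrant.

4.01

Initial n(HC3H5O3) = 0.1293 x 0.03943 = 0.005098 mol.
n(KOH) added = 0.1920 x 0.01570 = 0.003014 mol, converting that many moles of HC3H5O3 to C3H5O3-.
Remaining n(HC3H5O3) = 0.002084 mol; n(C3H5O3-) = 0.003014 mol.
By Henderson-Hasselbalch, pH = pKa + log([A^-]/[HA]) = 3.85 + log(0.003014/0.002084) = 3.85 + (+0.16) = 4.01.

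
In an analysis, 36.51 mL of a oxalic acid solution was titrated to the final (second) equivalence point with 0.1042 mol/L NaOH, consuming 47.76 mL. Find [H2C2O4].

0.0682 M

n(NaOH) = 0.1042 x 0.04776 = 0.004977 mol.
At the final (second) equivalence point, 2 mol OH^- react per mol H2C2O4, so n(H2C2O4) = 0.004977 / 2 = 0.002488 mol.
[H2C2O4] = 0.002488 / 0.03651 L = 0.0682 M.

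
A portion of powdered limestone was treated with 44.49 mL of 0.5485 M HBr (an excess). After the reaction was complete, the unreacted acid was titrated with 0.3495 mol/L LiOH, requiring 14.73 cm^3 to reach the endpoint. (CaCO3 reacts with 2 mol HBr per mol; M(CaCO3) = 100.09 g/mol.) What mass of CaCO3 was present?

Total n(HBr) added = 0.5485 x 0.04449 = 0.02440 mol.
n(LiOH) used = 0.3495 x 0.01473 = 0.005148 mol, which equals the excess n(HBr).
So n(HBr) consumed by the sample = 0.02440 - 0.005148 = 0.01925 mol.
n(CaCO3) = 0.01925 / 2 = 0.009627 mol.
mass = 0.009627 mol x 100.09 g/mol = 0.964 g.

0.964 g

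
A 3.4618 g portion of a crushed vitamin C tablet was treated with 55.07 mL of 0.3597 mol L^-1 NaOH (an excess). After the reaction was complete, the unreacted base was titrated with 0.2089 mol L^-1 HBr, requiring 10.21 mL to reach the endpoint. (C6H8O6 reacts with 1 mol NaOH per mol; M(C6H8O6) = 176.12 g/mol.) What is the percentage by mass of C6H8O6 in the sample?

Total n(NaOH) added = 0.3597 x 0.05507 = 0.01981 mol.
n(HBr) used = 0.2089 x 0.01021 = 0.002133 mol, which equals the excess n(NaOH).
So n(NaOH) consumed by the sample = 0.01981 - 0.002133 = 0.01768 mol.
n(C6H8O6) = 0.01768 / 1 = 0.01768 mol.
mass C6H8O6 = 0.01768 x 176.12 = 3.113 g, so %C6H8O6 = 3.113/3.4618 x 100 = 89.9%.

89.9%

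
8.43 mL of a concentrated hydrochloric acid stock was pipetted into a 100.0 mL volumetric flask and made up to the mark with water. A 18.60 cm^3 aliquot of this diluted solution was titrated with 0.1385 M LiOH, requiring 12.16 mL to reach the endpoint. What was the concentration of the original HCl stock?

n(LiOH) = 0.1385 x 0.01216 = 0.001684 mol.
n(HCl) in the aliquot = 0.001684 mol.
[diluted HCl] = 0.001684 / 0.01860 = 0.09055 M.
Dilution factor = 100.0/8.430 = 11.86, so [stock] = 0.09055 x 11.86 = 1.07 M.

1.07 M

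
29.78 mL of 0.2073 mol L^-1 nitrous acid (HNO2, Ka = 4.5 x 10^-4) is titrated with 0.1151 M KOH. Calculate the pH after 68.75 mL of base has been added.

n(acid) = 0.2073 x 0.02978 = 0.006173 mol; n(KOH) added = 0.1151 x 0.06875 = 0.007913 mol.
Base is in excess by 0.007913 - 0.006173 = 0.001740 mol in a total volume of 0.09853 L.
[OH^-] = 0.001740/0.09853 = 0.01766 M, so pOH = 1.75 and pH = 14.00 - 1.75 = 12.25.

12.25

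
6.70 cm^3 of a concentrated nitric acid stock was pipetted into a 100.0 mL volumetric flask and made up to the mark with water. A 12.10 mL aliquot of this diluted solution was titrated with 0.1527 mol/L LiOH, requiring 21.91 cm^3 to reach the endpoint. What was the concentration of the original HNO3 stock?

4.13 M

n(LiOH) = 0.1527 x 0.02191 = 0.003346 mol.
n(HNO3) in the aliquot = 0.003346 mol.
[diluted HNO3] = 0.003346 / 0.01210 = 0.2765 M.
Dilution factor = 100.0/6.700 = 14.93, so [stock] = 0.2765 x 14.93 = 4.13 M.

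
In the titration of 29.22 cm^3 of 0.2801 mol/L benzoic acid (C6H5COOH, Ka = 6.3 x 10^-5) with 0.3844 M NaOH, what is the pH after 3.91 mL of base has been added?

Initial n(C6H5COOH) = 0.2801 x 0.02922 = 0.008185 mol.
n(NaOH) added = 0.3844 x 0.003910 = 0.001503 mol, converting that many moles of C6H5COOH to C6H5COO-.
Remaining n(C6H5COOH) = 0.006682 mol; n(C6H5COO-) = 0.001503 mol.
By Henderson-Hasselbalch, pH = pKa + log([A^-]/[HA]) = 4.20 + log(0.001503/0.006682) = 4.20 + (-0.65) = 3.55.

3.55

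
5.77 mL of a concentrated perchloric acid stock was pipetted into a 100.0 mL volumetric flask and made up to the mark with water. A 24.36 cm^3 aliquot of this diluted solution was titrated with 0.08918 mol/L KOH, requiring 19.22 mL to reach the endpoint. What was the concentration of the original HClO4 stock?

1.22 M

n(KOH) = 0.08918 x 0.01922 = 0.001714 mol.
n(HClO4) in the aliquot = 0.001714 mol.
[diluted HClO4] = 0.001714 / 0.02436 = 0.07036 M.
Dilution factor = 100.0/5.770 = 17.33, so [stock] = 0.07036 x 17.33 = 1.22 M.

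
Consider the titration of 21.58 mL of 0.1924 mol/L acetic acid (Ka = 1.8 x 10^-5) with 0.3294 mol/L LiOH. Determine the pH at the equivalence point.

n(CH3COOH) = 0.1924 x 0.02158 = 0.004152 mol; V(LiOH) at equivalence = 0.004152/0.3294 = 0.01260 L.
At equivalence all the acid is converted to CH3COO-; total volume = 0.02158 + 0.01260 = 0.03418 L, so [CH3COO-] = 0.004152/0.03418 = 0.1215 M.
Kb = Kw/Ka = 1.0e-14 / 1.8 x 10^-5 = 5.56e-10.
[OH^-] = sqrt(Kb x [CH3COO-]) = sqrt(5.56e-10 x 0.1215) = 8.21e-6 M.
pOH = 5.09, so pH = 14.00 - 5.09 = 8.91.

8.91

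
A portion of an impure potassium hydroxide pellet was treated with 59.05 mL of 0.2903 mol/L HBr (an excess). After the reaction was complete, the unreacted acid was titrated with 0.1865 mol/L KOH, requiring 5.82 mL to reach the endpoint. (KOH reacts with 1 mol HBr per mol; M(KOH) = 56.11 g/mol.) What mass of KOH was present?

Total n(HBr) added = 0.2903 x 0.05905 = 0.01714 mol.
n(KOH) used = 0.1865 x 0.005820 = 0.001085 mol, which equals the excess n(HBr).
So n(HBr) consumed by the sample = 0.01714 - 0.001085 = 0.01606 mol.
n(KOH) = 0.01606 / 1 = 0.01606 mol.
mass = 0.01606 mol x 56.11 g/mol = 0.901 g.

0.901 g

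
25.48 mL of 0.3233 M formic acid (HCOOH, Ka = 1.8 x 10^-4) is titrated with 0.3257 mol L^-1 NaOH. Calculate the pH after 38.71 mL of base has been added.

n(acid) = 0.3233 x 0.02548 = 0.008238 mol; n(NaOH) added = 0.3257 x 0.03871 = 0.01261 mol.
Base is in excess by 0.01261 - 0.008238 = 0.004370 mol in a total volume of 0.06419 L.
[OH^-] = 0.004370/0.06419 = 0.06808 M, so pOH = 1.17 and pH = 14.00 - 1.17 = 12.83.

12.83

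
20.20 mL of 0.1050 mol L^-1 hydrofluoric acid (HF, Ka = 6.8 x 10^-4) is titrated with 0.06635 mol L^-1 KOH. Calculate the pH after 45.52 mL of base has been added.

12.14

n(acid) = 0.1050 x 0.02020 = 0.002121 mol; n(KOH) added = 0.06635 x 0.04552 = 0.003020 mol.
Base is in excess by 0.003020 - 0.002121 = 0.0008993 mol in a total volume of 0.06572 L.
[OH^-] = 0.0008993/0.06572 = 0.01368 M, so pOH = 1.86 and pH = 14.00 - 1.86 = 12.14.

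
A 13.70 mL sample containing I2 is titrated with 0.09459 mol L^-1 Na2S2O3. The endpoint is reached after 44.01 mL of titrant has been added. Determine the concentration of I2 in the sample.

n(Na2S2O3) = 0.09459 x 0.04401 = 0.004163 mol.
From the balanced equation, 2 mol Na2S2O3 reacts with 1 mol I2, so n(I2) = 0.004163 x 1/2 = 0.002081 mol.
[I2] = 0.002081 / 0.01370 L = 0.152 M.

0.152 M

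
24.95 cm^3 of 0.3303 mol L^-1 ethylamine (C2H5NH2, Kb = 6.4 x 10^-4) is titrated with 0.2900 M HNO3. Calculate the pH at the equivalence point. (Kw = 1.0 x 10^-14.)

n(C2H5NH2) = 0.3303 x 0.02495 = 0.008241 mol; V(HNO3) at equivalence = 0.008241/0.2900 = 0.02842 L.
At equivalence the base is fully converted to C2H5NH3+; total volume = 0.05337 L, so [C2H5NH3+] = 0.008241/0.05337 = 0.1544 M.
Ka(C2H5NH3+) = Kw/Kb = 1.0e-14 / 6.4 x 10^-4 = 1.56e-11.
[H^+] = sqrt(Ka x [C2H5NH3+]) = sqrt(1.56e-11 x 0.1544) = 1.55e-6 M.
pH = -log(1.55e-6) = 5.81.

5.81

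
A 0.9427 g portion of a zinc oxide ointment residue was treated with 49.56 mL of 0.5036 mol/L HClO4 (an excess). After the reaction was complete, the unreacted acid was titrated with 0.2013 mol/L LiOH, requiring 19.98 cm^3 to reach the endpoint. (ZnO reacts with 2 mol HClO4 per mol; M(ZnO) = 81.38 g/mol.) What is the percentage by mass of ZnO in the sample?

90.4%

Total n(HClO4) added = 0.5036 x 0.04956 = 0.02496 mol.
n(LiOH) used = 0.2013 x 0.01998 = 0.004022 mol, which equals the excess n(HClO4).
So n(HClO4) consumed by the sample = 0.02496 - 0.004022 = 0.02094 mol.
n(ZnO) = 0.02094 / 2 = 0.01047 mol.
mass ZnO = 0.01047 x 81.38 = 0.8519 g, so %ZnO = 0.8519/0.9427 x 100 = 90.4%.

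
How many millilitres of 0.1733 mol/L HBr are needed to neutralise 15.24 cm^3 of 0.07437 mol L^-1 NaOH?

n(NaOH) = 0.07437 mol/L x 0.01524 L = 0.001133 mol.
At equivalence n(HBr) = n(NaOH) = 0.001133 mol.
V(HBr) = 0.001133 / 0.1733 = 0.006540 L = 6.54 mL.

6.54 mL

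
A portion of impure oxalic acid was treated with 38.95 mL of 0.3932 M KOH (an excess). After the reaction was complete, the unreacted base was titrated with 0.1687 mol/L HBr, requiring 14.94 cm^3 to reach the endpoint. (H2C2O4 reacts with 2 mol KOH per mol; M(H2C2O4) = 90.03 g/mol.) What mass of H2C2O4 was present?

0.576 g

Total n(KOH) added = 0.3932 x 0.03895 = 0.01532 mol.
n(HBr) used = 0.1687 x 0.01494 = 0.002520 mol, which equals the excess n(KOH).
So n(KOH) consumed by the sample = 0.01532 - 0.002520 = 0.01279 mol.
n(H2C2O4) = 0.01279 / 2 = 0.006397 mol.
mass = 0.006397 mol x 90.03 g/mol = 0.576 g.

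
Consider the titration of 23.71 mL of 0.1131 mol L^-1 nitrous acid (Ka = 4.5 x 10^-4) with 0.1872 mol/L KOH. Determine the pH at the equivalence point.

8.10

n(HNO2) = 0.1131 x 0.02371 = 0.002682 mol; V(KOH) at equivalence = 0.002682/0.1872 = 0.01432 L.
At equivalence all the acid is converted to NO2-; total volume = 0.02371 + 0.01432 = 0.03803 L, so [NO2-] = 0.002682/0.03803 = 0.07050 M.
Kb = Kw/Ka = 1.0e-14 / 4.5 x 10^-4 = 2.22e-11.
[OH^-] = sqrt(Kb x [NO2-]) = sqrt(2.22e-11 x 0.07050) = 1.25e-6 M.
pOH = 5.90, so pH = 14.00 - 5.90 = 8.10.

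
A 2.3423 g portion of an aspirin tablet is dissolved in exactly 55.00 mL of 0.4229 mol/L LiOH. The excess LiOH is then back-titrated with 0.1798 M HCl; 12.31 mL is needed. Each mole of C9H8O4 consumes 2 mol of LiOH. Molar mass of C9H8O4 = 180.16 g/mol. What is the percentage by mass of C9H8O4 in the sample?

80.9%

Total n(LiOH) added = 0.4229 x 0.05500 = 0.02326 mol.
n(HCl) used = 0.1798 x 0.01231 = 0.002213 mol, which equals the excess n(LiOH).
So n(LiOH) consumed by the sample = 0.02326 - 0.002213 = 0.02105 mol.
n(C9H8O4) = 0.02105 / 2 = 0.01052 mol.
mass C9H8O4 = 0.01052 x 180.16 = 1.896 g, so %C9H8O4 = 1.896/2.3423 x 100 = 80.9%.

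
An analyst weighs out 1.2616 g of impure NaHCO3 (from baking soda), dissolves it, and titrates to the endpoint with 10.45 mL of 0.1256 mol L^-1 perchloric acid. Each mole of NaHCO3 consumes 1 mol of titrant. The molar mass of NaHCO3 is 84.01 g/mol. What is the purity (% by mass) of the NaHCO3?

n(HClO4) = 0.1256 x 0.01045 = 0.001313 mol.
n(NaHCO3) = 0.001313 / 1 = 0.001313 mol.
mass of NaHCO3 = 0.001313 x 84.01 = 0.1103 g.
% purity = 0.1103 / 1.2616 x 100 = 8.74%.

8.74%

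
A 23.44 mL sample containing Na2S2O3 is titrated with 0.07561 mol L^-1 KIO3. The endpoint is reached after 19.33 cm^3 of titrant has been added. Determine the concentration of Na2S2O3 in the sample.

0.374 M

n(KIO3) = 0.07561 x 0.01933 = 0.001462 mol.
From the balanced equation, 1 mol KIO3 reacts with 6 mol Na2S2O3, so n(Na2S2O3) = 0.001462 x 6/1 = 0.008769 mol.
[Na2S2O3] = 0.008769 / 0.02344 L = 0.374 M.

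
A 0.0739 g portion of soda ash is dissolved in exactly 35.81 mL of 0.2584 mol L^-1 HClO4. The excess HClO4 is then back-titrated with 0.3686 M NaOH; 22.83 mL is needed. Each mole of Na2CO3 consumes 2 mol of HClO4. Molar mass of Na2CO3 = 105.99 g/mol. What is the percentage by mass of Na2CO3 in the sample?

60.1%

Total n(HClO4) added = 0.2584 x 0.03581 = 0.009253 mol.
n(NaOH) used = 0.3686 x 0.02283 = 0.008415 mol, which equals the excess n(HClO4).
So n(HClO4) consumed by the sample = 0.009253 - 0.008415 = 0.0008382 mol.
n(Na2CO3) = 0.0008382 / 2 = 0.0004191 mol.
mass Na2CO3 = 0.0004191 x 105.99 = 0.04442 g, so %Na2CO3 = 0.04442/0.0739 x 100 = 60.1%.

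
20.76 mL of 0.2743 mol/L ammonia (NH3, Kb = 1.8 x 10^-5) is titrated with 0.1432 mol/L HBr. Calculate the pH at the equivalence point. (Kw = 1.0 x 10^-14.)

5.14

n(NH3) = 0.2743 x 0.02076 = 0.005694 mol; V(HBr) at equivalence = 0.005694/0.1432 = 0.03977 L.
At equivalence the base is fully converted to NH4+; total volume = 0.06053 L, so [NH4+] = 0.005694/0.06053 = 0.09408 M.
Ka(NH4+) = Kw/Kb = 1.0e-14 / 1.8 x 10^-5 = 5.56e-10.
[H^+] = sqrt(Ka x [NH4+]) = sqrt(5.56e-10 x 0.09408) = 7.23e-6 M.
pH = -log(7.23e-6) = 5.14.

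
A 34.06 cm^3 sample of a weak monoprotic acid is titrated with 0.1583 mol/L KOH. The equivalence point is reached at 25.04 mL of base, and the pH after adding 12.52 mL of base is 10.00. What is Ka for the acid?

12.52 mL is half of the equivalence volume, so this is the half-equivalence point where [HA] = [A^-].
At half-equivalence pH = pKa, so pKa = 10.00.
Ka = 10^(-10.00) = 1.0 x 10^-10.

1.0 x 10^-10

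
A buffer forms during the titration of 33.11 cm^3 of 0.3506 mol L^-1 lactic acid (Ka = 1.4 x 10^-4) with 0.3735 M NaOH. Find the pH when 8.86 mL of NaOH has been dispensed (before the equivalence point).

3.45

Initial n(HC3H5O3) = 0.3506 x 0.03311 = 0.01161 mol.
n(NaOH) added = 0.3735 x 0.008860 = 0.003309 mol, converting that many moles of HC3H5O3 to C3H5O3-.
Remaining n(HC3H5O3) = 0.008299 mol; n(C3H5O3-) = 0.003309 mol.
By Henderson-Hasselbalch, pH = pKa + log([A^-]/[HA]) = 3.85 + log(0.003309/0.008299) = 3.85 + (-0.40) = 3.45.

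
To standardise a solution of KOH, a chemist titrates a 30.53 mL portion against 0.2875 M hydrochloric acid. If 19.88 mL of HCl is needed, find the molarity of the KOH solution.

0.187 M

n(HCl) delivered = 0.2875 x 0.01988 = 0.005715 mol.
For a 1:1 reaction, n(KOH) = 0.005715 mol.
[KOH] = 0.005715 mol / 0.03053 L = 0.187 M.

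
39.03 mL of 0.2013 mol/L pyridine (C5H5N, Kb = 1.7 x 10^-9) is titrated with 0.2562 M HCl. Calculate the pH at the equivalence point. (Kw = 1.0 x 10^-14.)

n(C5H5N) = 0.2013 x 0.03903 = 0.007857 mol; V(HCl) at equivalence = 0.007857/0.2562 = 0.03067 L.
At equivalence the base is fully converted to C5H5NH+; total volume = 0.06970 L, so [C5H5NH+] = 0.007857/0.06970 = 0.1127 M.
Ka(C5H5NH+) = Kw/Kb = 1.0e-14 / 1.7 x 10^-9 = 5.88e-6.
[H^+] = sqrt(Ka x [C5H5NH+]) = sqrt(5.88e-6 x 0.1127) = 0.000814 M.
pH = -log(0.000814) = 3.09.

3.09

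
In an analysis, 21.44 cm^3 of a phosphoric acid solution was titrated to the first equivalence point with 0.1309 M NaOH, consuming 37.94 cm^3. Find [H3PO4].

0.232 M

n(NaOH) = 0.1309 x 0.03794 = 0.004966 mol.
At the first equivalence point, 1 mol OH^- react per mol H3PO4, so n(H3PO4) = 0.004966 / 1 = 0.004966 mol.
[H3PO4] = 0.004966 / 0.02144 L = 0.232 M.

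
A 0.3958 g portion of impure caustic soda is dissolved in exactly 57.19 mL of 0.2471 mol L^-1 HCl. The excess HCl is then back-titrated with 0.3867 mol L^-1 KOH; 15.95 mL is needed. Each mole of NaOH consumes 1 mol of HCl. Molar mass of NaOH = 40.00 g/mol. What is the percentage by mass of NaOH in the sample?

80.5%

Total n(HCl) added = 0.2471 x 0.05719 = 0.01413 mol.
n(KOH) used = 0.3867 x 0.01595 = 0.006168 mol, which equals the excess n(HCl).
So n(HCl) consumed by the sample = 0.01413 - 0.006168 = 0.007964 mol.
n(NaOH) = 0.007964 / 1 = 0.007964 mol.
mass NaOH = 0.007964 x 40.00 = 0.3186 g, so %NaOH = 0.3186/0.3958 x 100 = 80.5%.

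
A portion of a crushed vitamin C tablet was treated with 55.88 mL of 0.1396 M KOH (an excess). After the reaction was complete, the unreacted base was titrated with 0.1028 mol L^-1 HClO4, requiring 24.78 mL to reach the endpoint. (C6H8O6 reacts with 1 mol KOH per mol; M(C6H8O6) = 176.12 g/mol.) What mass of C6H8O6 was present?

Total n(KOH) added = 0.1396 x 0.05588 = 0.007801 mol.
n(HClO4) used = 0.1028 x 0.02478 = 0.002547 mol, which equals the excess n(KOH).
So n(KOH) consumed by the sample = 0.007801 - 0.002547 = 0.005253 mol.
n(C6H8O6) = 0.005253 / 1 = 0.005253 mol.
mass = 0.005253 mol x 176.12 g/mol = 0.925 g.

0.925 g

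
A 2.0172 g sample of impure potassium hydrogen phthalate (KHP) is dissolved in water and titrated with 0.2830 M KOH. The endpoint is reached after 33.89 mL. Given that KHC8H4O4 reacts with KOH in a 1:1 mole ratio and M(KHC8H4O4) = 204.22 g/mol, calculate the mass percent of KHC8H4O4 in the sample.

97.1%

n(KOH) = 0.2830 x 0.03389 = 0.009591 mol.
n(KHC8H4O4) = 0.009591 / 1 = 0.009591 mol.
mass of KHC8H4O4 = 0.009591 x 204.22 = 1.959 g.
% purity = 1.959 / 2.0172 x 100 = 97.1%.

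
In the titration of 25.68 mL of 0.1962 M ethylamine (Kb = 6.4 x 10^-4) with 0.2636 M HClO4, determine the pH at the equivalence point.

5.88

n(C2H5NH2) = 0.1962 x 0.02568 = 0.005038 mol; V(HClO4) at equivalence = 0.005038/0.2636 = 0.01911 L.
At equivalence the base is fully converted to C2H5NH3+; total volume = 0.04479 L, so [C2H5NH3+] = 0.005038/0.04479 = 0.1125 M.
Ka(C2H5NH3+) = Kw/Kb = 1.0e-14 / 6.4 x 10^-4 = 1.56e-11.
[H^+] = sqrt(Ka x [C2H5NH3+]) = sqrt(1.56e-11 x 0.1125) = 1.33e-6 M.
pH = -log(1.33e-6) = 5.88.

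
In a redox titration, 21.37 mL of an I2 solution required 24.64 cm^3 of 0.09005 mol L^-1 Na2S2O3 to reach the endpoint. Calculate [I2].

n(Na2S2O3) = 0.09005 x 0.02464 = 0.002219 mol.
From the balanced equation, 2 mol Na2S2O3 reacts with 1 mol I2, so n(I2) = 0.002219 x 1/2 = 0.001109 mol.
[I2] = 0.001109 / 0.02137 L = 0.0519 M.

0.0519 M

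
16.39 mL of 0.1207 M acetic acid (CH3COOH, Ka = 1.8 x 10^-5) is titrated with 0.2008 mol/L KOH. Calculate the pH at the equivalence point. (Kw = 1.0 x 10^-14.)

8.81

n(CH3COOH) = 0.1207 x 0.01639 = 0.001978 mol; V(KOH) at equivalence = 0.001978/0.2008 = 0.009852 L.
At equivalence all the acid is converted to CH3COO-; total volume = 0.01639 + 0.009852 = 0.02624 L, so [CH3COO-] = 0.001978/0.02624 = 0.07539 M.
Kb = Kw/Ka = 1.0e-14 / 1.8 x 10^-5 = 5.56e-10.
[OH^-] = sqrt(Kb x [CH3COO-]) = sqrt(5.56e-10 x 0.07539) = 6.47e-6 M.
pOH = 5.19, so pH = 14.00 - 5.19 = 8.81.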